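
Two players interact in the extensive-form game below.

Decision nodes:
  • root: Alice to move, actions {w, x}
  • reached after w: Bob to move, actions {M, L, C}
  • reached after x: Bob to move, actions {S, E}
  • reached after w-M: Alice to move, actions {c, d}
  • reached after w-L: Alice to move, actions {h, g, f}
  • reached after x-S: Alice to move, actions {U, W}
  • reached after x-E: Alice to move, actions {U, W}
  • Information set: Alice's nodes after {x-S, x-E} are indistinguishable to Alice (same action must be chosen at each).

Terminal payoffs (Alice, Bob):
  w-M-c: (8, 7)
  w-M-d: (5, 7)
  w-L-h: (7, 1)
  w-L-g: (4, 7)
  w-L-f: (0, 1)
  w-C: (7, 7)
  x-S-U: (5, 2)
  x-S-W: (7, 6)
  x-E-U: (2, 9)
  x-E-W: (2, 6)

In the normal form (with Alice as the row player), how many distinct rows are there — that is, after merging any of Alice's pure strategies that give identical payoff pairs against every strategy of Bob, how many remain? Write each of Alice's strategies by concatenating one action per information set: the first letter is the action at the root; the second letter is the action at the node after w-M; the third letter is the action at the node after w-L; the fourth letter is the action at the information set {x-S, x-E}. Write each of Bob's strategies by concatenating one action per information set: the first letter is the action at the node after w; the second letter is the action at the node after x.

Alice has 24 pure strategies: wchU, wchW, wcgU, wcgW, wcfU, wcfW, wdhU, wdhW, wdgU, wdgW, wdfU, wdfW, xchU, xchW, xcgU, xcgW, xcfU, xcfW, xdhU, xdhW, xdgU, xdgW, xdfU, xdfW. Columns: MS, ME, LS, LE, CS, CE.
{wchU, wchW} → row (8,7) (8,7) (7,1) (7,1) (7,7) (7,7)
{wcgU, wcgW} → row (8,7) (8,7) (4,7) (4,7) (7,7) (7,7)
{wcfU, wcfW} → row (8,7) (8,7) (0,1) (0,1) (7,7) (7,7)
{wdhU, wdhW} → row (5,7) (5,7) (7,1) (7,1) (7,7) (7,7)
{wdgU, wdgW} → row (5,7) (5,7) (4,7) (4,7) (7,7) (7,7)
{wdfU, wdfW} → row (5,7) (5,7) (0,1) (0,1) (7,7) (7,7)
{xchU, xcgU, xcfU, xdhU, xdgU, xdfU} → row (5,2) (2,9) (5,2) (2,9) (5,2) (2,9)
{xchW, xcgW, xcfW, xdhW, xdgW, xdfW} → row (7,6) (2,6) (7,6) (2,6) (7,6) (2,6)
That's 8 distinct rows out of 24 strategies.

8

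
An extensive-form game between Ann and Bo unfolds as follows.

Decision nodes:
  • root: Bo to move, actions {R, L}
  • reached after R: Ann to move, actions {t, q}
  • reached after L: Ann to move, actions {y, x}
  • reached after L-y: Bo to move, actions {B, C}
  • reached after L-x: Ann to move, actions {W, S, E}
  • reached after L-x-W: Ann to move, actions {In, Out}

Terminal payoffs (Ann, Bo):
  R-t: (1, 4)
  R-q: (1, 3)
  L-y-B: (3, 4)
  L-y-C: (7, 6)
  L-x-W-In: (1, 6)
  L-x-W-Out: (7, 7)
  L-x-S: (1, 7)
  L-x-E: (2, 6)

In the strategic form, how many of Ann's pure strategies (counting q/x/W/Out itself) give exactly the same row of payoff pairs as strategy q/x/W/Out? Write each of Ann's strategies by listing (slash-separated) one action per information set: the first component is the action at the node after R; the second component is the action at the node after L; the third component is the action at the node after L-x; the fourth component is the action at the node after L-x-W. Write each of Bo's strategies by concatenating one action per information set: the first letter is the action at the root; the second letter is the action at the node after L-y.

Row for q/x/W/Out (columns RB, RC, LB, LC): (1,3) (1,3) (7,7) (7,7).
Every one of Ann's information sets is on the play path for some reply by Bo when Ann follows q/x/W/Out.
Changing the action at any of them therefore changes at least one column, so only q/x/W/Out itself gives this row.

1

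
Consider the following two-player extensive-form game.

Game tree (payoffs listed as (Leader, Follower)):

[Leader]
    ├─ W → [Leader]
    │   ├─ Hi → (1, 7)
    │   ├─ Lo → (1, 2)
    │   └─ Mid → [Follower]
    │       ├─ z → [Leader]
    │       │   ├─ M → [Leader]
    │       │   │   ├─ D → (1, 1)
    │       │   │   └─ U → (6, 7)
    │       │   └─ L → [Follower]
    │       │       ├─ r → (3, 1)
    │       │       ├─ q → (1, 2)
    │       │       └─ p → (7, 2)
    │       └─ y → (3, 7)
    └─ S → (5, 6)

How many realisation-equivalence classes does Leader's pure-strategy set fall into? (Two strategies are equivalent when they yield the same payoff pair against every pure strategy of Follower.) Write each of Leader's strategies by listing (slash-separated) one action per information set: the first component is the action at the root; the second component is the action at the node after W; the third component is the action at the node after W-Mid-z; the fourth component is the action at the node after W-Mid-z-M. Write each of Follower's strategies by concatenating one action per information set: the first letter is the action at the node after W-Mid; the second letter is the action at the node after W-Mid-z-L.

Leader has 24 pure strategies: W/Hi/M/D, W/Hi/M/U, W/Hi/L/D, W/Hi/L/U, W/Lo/M/D, W/Lo/M/U, W/Lo/L/D, W/Lo/L/U, W/Mid/M/D, W/Mid/M/U, W/Mid/L/D, W/Mid/L/U, S/Hi/M/D, S/Hi/M/U, S/Hi/L/D, S/Hi/L/U, S/Lo/M/D, S/Lo/M/U, S/Lo/L/D, S/Lo/L/U, S/Mid/M/D, S/Mid/M/U, S/Mid/L/D, S/Mid/L/U. Columns: zr, zq, zp, yr, yq, yp.
{W/Hi/M/D, W/Hi/M/U, W/Hi/L/D, W/Hi/L/U} → row (1,7) (1,7) (1,7) (1,7) (1,7) (1,7)
{W/Lo/M/D, W/Lo/M/U, W/Lo/L/D, W/Lo/L/U} → row (1,2) (1,2) (1,2) (1,2) (1,2) (1,2)
{W/Mid/M/D} → row (1,1) (1,1) (1,1) (3,7) (3,7) (3,7)
{W/Mid/M/U} → row (6,7) (6,7) (6,7) (3,7) (3,7) (3,7)
{W/Mid/L/D, W/Mid/L/U} → row (3,1) (1,2) (7,2) (3,7) (3,7) (3,7)
{S/Hi/M/D, S/Hi/M/U, S/Hi/L/D, S/Hi/L/U, S/Lo/M/D, S/Lo/M/U, S/Lo/L/D, S/Lo/L/U, S/Mid/M/D, S/Mid/M/U, S/Mid/L/D, S/Mid/L/U} → row (5,6) (5,6) (5,6) (5,6) (5,6) (5,6)
That's 6 distinct rows out of 24 strategies.

6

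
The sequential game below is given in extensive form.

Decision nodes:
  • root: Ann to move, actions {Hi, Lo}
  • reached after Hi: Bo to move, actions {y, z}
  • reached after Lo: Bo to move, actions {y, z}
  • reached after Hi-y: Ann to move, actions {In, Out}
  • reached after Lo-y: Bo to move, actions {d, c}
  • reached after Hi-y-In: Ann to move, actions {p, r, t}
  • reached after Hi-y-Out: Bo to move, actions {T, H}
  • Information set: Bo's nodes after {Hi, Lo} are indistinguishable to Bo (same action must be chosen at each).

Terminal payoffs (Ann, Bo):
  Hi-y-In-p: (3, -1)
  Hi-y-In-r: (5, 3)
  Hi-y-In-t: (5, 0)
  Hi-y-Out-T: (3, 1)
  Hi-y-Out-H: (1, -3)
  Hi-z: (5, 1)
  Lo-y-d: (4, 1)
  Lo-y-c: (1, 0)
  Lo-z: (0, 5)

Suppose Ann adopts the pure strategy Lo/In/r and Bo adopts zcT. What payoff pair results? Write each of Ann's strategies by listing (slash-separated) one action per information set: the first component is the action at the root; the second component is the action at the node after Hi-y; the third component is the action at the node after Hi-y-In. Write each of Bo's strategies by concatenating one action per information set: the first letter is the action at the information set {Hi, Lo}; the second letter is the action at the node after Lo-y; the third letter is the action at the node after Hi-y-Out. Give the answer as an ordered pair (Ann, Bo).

Trace the play path from the root:
  Ann plays Lo
  Bo plays z at [Lo]
→ terminal payoff (0, 5).
(Ann's choice at the node after Hi-y is never reached on this path, so it doesn't affect the outcome.)

(0, 5)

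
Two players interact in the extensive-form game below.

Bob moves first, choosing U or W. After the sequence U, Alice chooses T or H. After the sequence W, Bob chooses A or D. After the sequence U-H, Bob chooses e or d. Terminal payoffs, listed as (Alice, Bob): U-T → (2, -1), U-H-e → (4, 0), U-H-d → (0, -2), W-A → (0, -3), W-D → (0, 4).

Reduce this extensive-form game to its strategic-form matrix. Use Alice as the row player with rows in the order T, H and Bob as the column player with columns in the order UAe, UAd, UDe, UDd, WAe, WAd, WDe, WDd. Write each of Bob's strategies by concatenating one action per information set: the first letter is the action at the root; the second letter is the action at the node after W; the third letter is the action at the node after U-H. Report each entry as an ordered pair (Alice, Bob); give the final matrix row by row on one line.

          UAe      UAd      UDe      UDd      WAe      WAd      WDe      WDd
   T   (2,-1)   (2,-1)   (2,-1)   (2,-1)   (0,-3)   (0,-3)    (0,4)    (0,4)
   H    (4,0)   (0,-2)    (4,0)   (0,-2)   (0,-3)   (0,-3)    (0,4)    (0,4)

T: (2,-1) (2,-1) (2,-1) (2,-1) (0,-3) (0,-3) (0,4) (0,4) | H: (4,0) (0,-2) (4,0) (0,-2) (0,-3) (0,-3) (0,4) (0,4)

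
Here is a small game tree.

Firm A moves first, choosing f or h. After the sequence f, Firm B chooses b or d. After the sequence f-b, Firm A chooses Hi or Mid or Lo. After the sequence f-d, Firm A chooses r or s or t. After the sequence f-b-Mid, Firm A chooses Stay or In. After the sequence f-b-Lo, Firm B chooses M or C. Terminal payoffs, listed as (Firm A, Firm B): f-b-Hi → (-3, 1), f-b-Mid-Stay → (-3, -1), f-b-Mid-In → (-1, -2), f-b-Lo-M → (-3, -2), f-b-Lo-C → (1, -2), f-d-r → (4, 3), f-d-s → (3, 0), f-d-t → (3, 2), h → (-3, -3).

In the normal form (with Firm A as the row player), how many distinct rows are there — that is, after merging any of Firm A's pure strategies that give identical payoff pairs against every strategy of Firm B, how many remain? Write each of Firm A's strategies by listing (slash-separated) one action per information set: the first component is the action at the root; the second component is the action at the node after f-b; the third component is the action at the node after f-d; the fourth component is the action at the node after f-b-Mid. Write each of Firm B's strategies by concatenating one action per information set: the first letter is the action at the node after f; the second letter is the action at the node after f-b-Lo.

Firm A has 36 pure strategies: f/Hi/r/Stay, f/Hi/r/In, f/Hi/s/Stay, f/Hi/s/In, f/Hi/t/Stay, f/Hi/t/In, f/Mid/r/Stay, f/Mid/r/In, f/Mid/s/Stay, f/Mid/s/In, f/Mid/t/Stay, f/Mid/t/In, f/Lo/r/Stay, f/Lo/r/In, f/Lo/s/Stay, f/Lo/s/In, f/Lo/t/Stay, f/Lo/t/In, h/Hi/r/Stay, h/Hi/r/In, h/Hi/s/Stay, h/Hi/s/In, h/Hi/t/Stay, h/Hi/t/In, h/Mid/r/Stay, h/Mid/r/In, h/Mid/s/Stay, h/Mid/s/In, h/Mid/t/Stay, h/Mid/t/In, h/Lo/r/Stay, h/Lo/r/In, h/Lo/s/Stay, h/Lo/s/In, h/Lo/t/Stay, h/Lo/t/In. Columns: bM, bC, dM, dC.
{f/Hi/r/Stay, f/Hi/r/In} → row (-3,1) (-3,1) (4,3) (4,3)
{f/Hi/s/Stay, f/Hi/s/In} → row (-3,1) (-3,1) (3,0) (3,0)
{f/Hi/t/Stay, f/Hi/t/In} → row (-3,1) (-3,1) (3,2) (3,2)
{f/Mid/r/Stay} → row (-3,-1) (-3,-1) (4,3) (4,3)
{f/Mid/r/In} → row (-1,-2) (-1,-2) (4,3) (4,3)
{f/Mid/s/Stay} → row (-3,-1) (-3,-1) (3,0) (3,0)
{f/Mid/s/In} → row (-1,-2) (-1,-2) (3,0) (3,0)
{f/Mid/t/Stay} → row (-3,-1) (-3,-1) (3,2) (3,2)
{f/Mid/t/In} → row (-1,-2) (-1,-2) (3,2) (3,2)
{f/Lo/r/Stay, f/Lo/r/In} → row (-3,-2) (1,-2) (4,3) (4,3)
{f/Lo/s/Stay, f/Lo/s/In} → row (-3,-2) (1,-2) (3,0) (3,0)
{f/Lo/t/Stay, f/Lo/t/In} → row (-3,-2) (1,-2) (3,2) (3,2)
{h/Hi/r/Stay, h/Hi/r/In, h/Hi/s/Stay, h/Hi/s/In, h/Hi/t/Stay, h/Hi/t/In, h/Mid/r/Stay, h/Mid/r/In, h/Mid/s/Stay, h/Mid/s/In, h/Mid/t/Stay, h/Mid/t/In, h/Lo/r/Stay, h/Lo/r/In, h/Lo/s/Stay, h/Lo/s/In, h/Lo/t/Stay, h/Lo/t/In} → row (-3,-3) (-3,-3) (-3,-3) (-3,-3)
That's 13 distinct rows out of 36 strategies.

13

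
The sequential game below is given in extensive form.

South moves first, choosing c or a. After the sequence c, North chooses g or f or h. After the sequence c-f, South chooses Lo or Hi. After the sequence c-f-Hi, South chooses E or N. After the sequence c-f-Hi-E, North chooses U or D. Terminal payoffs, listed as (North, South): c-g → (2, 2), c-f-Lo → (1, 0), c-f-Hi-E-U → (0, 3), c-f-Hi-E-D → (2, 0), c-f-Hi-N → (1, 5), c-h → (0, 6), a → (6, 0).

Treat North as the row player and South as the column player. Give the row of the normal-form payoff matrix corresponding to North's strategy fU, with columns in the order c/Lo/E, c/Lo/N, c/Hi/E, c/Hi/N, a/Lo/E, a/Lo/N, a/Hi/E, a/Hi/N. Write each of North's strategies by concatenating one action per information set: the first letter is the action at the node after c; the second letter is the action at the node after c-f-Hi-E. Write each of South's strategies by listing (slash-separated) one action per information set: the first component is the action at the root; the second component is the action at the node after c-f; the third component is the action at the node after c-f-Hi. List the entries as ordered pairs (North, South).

vs c/Lo/E: South plays c → North plays f at [c] → South plays Lo at [c-f] → (1, 0)
vs c/Lo/N: South plays c → North plays f at [c] → South plays Lo at [c-f] → (1, 0)
vs c/Hi/E: South plays c → North plays f at [c] → South plays Hi at [c-f] → South plays E at [c-f-Hi] → North plays U at [c-f-Hi-E] → (0, 3)
vs c/Hi/N: South plays c → North plays f at [c] → South plays Hi at [c-f] → South plays N at [c-f-Hi] → (1, 5)
vs a/Lo/E: South plays a → (6, 0)
vs a/Lo/N: South plays a → (6, 0)
vs a/Hi/E: South plays a → (6, 0)
vs a/Hi/N: South plays a → (6, 0)

(1,0) (1,0) (0,3) (1,5) (6,0) (6,0) (6,0) (6,0)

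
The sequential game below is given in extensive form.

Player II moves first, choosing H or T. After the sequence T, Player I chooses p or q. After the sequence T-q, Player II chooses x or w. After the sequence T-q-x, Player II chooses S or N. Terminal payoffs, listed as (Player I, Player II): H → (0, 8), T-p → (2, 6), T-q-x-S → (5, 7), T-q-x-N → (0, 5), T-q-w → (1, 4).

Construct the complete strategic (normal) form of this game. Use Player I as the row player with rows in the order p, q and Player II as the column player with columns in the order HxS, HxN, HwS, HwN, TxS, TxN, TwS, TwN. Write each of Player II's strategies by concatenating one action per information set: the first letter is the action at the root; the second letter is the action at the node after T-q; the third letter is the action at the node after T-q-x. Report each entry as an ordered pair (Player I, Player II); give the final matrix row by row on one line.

Row p: HxS→(0,8), HxN→(0,8), HwS→(0,8), HwN→(0,8), TxS→(2,6), TxN→(2,6), TwS→(2,6), TwN→(2,6)
Row q: HxS→(0,8), HxN→(0,8), HwS→(0,8), HwN→(0,8), TxS→(5,7), TxN→(0,5), TwS→(1,4), TwN→(1,4)

p: (0,8) (0,8) (0,8) (0,8) (2,6) (2,6) (2,6) (2,6) | q: (0,8) (0,8) (0,8) (0,8) (5,7) (0,5) (1,4) (1,4)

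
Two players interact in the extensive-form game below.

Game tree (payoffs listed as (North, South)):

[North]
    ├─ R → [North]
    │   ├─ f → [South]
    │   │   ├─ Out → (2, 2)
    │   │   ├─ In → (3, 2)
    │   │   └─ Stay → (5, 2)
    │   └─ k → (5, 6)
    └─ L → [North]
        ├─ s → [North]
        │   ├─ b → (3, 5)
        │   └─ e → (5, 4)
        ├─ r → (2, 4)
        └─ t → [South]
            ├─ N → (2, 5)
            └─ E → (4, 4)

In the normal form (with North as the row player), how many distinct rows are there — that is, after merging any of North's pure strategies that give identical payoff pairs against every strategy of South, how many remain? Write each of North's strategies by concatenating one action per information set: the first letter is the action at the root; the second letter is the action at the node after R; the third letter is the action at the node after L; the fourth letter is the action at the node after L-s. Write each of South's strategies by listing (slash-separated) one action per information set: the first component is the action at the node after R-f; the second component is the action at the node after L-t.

6

North has 24 pure strategies: Rfsb, Rfse, Rfrb, Rfre, Rftb, Rfte, Rksb, Rkse, Rkrb, Rkre, Rktb, Rkte, Lfsb, Lfse, Lfrb, Lfre, Lftb, Lfte, Lksb, Lkse, Lkrb, Lkre, Lktb, Lkte. Columns: Out/N, Out/E, In/N, In/E, Stay/N, Stay/E.
{Rfsb, Rfse, Rfrb, Rfre, Rftb, Rfte} → row (2,2) (2,2) (3,2) (3,2) (5,2) (5,2)
{Rksb, Rkse, Rkrb, Rkre, Rktb, Rkte} → row (5,6) (5,6) (5,6) (5,6) (5,6) (5,6)
{Lfsb, Lksb} → row (3,5) (3,5) (3,5) (3,5) (3,5) (3,5)
{Lfse, Lkse} → row (5,4) (5,4) (5,4) (5,4) (5,4) (5,4)
{Lfrb, Lfre, Lkrb, Lkre} → row (2,4) (2,4) (2,4) (2,4) (2,4) (2,4)
{Lftb, Lfte, Lktb, Lkte} → row (2,5) (4,4) (2,5) (4,4) (2,5) (4,4)
That's 6 distinct rows out of 24 strategies.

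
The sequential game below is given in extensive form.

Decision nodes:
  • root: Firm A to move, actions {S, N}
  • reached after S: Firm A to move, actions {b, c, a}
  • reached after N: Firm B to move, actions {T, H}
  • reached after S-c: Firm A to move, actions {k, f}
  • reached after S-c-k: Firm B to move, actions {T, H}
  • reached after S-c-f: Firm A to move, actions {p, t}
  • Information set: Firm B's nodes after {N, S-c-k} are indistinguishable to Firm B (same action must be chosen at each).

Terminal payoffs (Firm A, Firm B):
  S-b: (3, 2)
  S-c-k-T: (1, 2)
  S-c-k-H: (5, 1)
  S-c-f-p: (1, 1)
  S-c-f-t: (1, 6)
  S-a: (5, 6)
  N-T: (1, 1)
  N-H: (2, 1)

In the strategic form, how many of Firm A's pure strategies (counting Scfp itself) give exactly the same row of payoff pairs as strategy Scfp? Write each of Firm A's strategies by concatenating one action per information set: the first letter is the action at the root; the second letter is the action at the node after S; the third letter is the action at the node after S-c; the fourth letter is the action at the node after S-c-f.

1

Row for Scfp (columns T, H): (1,1) (1,1).
Every one of Firm A's information sets is on the play path for some reply by Firm B when Firm A follows Scfp.
Changing the action at any of them therefore changes at least one column, so only Scfp itself gives this row.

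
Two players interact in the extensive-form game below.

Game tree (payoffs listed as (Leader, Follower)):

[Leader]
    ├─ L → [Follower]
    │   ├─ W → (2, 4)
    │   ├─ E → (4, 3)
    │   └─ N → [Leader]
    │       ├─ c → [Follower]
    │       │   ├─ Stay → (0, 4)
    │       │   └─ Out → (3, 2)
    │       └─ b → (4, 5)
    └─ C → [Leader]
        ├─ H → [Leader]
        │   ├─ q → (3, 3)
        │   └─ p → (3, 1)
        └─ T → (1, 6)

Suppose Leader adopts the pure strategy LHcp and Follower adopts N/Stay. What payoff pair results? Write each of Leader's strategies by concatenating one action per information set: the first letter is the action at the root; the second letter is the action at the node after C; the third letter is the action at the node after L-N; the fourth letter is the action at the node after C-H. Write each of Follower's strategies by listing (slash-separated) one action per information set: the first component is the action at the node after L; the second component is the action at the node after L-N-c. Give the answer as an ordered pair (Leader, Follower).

(0, 4)

Trace the play path from the root:
  Leader plays L
  Follower plays N at [L]
  Leader plays c at [L-N]
  Follower plays Stay at [L-N-c]
→ terminal payoff (0, 4).
(Leader's choice at the node after C is never reached on this path, so it doesn't affect the outcome.)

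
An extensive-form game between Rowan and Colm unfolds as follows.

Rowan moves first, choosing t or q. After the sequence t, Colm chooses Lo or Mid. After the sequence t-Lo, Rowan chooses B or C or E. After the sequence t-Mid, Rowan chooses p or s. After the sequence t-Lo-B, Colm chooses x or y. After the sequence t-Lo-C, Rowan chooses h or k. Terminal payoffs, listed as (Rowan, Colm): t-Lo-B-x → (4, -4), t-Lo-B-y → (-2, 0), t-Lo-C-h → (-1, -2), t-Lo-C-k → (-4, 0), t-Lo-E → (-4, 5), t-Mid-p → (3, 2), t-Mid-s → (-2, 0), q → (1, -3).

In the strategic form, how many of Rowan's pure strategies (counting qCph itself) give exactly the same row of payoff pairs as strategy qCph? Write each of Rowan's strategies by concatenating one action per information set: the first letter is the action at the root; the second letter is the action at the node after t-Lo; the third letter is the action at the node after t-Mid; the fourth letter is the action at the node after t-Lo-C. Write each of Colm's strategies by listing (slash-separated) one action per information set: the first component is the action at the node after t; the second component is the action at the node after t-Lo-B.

12

Row for qCph (columns Lo/x, Lo/y, Mid/x, Mid/y): (1,-3) (1,-3) (1,-3) (1,-3).
Under qCph, Rowan's choice at the node after t-Lo and at the node after t-Mid and at the node after t-Lo-C can never be reached regardless of what Colm does, so varying those choices leaves every outcome unchanged.
Holding the reachable choices fixed and varying the unreachable ones freely already gives 3 × 2 × 2 = 12 equivalent strategies.
No other strategy reproduces this row, so those 12 are the full class: qBph, qBpk, qBsh, qBsk, qCph, qCpk, qCsh, qCsk, qEph, qEpk, qEsh, qEsk.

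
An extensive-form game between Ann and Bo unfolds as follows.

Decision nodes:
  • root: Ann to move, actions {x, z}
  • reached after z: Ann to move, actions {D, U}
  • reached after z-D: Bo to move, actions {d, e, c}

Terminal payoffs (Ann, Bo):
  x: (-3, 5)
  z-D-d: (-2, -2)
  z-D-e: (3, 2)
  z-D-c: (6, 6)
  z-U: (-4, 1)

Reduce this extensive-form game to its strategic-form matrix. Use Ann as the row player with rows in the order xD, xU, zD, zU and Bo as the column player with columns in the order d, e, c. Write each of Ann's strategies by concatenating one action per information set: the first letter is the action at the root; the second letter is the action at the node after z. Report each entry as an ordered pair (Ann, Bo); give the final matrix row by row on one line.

xD: (-3,5) (-3,5) (-3,5) | xU: (-3,5) (-3,5) (-3,5) | zD: (-2,-2) (3,2) (6,6) | zU: (-4,1) (-4,1) (-4,1)

            d        e        c
  xD   (-3,5)   (-3,5)   (-3,5)
  xU   (-3,5)   (-3,5)   (-3,5)
  zD  (-2,-2)    (3,2)    (6,6)
  zU   (-4,1)   (-4,1)   (-4,1)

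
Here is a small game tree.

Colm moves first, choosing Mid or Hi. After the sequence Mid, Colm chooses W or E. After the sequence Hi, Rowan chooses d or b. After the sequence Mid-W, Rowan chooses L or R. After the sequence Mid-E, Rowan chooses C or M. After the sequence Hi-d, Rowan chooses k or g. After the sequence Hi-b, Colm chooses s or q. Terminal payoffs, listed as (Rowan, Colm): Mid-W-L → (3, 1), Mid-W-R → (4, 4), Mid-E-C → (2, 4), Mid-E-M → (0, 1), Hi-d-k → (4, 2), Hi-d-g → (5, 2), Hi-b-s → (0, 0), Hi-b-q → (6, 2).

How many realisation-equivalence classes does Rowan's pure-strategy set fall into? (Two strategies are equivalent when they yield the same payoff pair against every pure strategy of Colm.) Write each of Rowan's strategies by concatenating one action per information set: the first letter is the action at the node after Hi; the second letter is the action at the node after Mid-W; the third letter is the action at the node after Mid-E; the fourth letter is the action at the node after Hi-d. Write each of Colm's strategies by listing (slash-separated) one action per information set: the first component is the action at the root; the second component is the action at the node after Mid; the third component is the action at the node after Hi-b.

12

Rowan has 16 pure strategies: dLCk, dLCg, dLMk, dLMg, dRCk, dRCg, dRMk, dRMg, bLCk, bLCg, bLMk, bLMg, bRCk, bRCg, bRMk, bRMg. Columns: Mid/W/s, Mid/W/q, Mid/E/s, Mid/E/q, Hi/W/s, Hi/W/q, Hi/E/s, Hi/E/q.
{dLCk} → row (3,1) (3,1) (2,4) (2,4) (4,2) (4,2) (4,2) (4,2)
{dLCg} → row (3,1) (3,1) (2,4) (2,4) (5,2) (5,2) (5,2) (5,2)
{dLMk} → row (3,1) (3,1) (0,1) (0,1) (4,2) (4,2) (4,2) (4,2)
{dLMg} → row (3,1) (3,1) (0,1) (0,1) (5,2) (5,2) (5,2) (5,2)
{dRCk} → row (4,4) (4,4) (2,4) (2,4) (4,2) (4,2) (4,2) (4,2)
{dRCg} → row (4,4) (4,4) (2,4) (2,4) (5,2) (5,2) (5,2) (5,2)
{dRMk} → row (4,4) (4,4) (0,1) (0,1) (4,2) (4,2) (4,2) (4,2)
{dRMg} → row (4,4) (4,4) (0,1) (0,1) (5,2) (5,2) (5,2) (5,2)
{bLCk, bLCg} → row (3,1) (3,1) (2,4) (2,4) (0,0) (6,2) (0,0) (6,2)
{bLMk, bLMg} → row (3,1) (3,1) (0,1) (0,1) (0,0) (6,2) (0,0) (6,2)
{bRCk, bRCg} → row (4,4) (4,4) (2,4) (2,4) (0,0) (6,2) (0,0) (6,2)
{bRMk, bRMg} → row (4,4) (4,4) (0,1) (0,1) (0,0) (6,2) (0,0) (6,2)
That's 12 distinct rows out of 16 strategies.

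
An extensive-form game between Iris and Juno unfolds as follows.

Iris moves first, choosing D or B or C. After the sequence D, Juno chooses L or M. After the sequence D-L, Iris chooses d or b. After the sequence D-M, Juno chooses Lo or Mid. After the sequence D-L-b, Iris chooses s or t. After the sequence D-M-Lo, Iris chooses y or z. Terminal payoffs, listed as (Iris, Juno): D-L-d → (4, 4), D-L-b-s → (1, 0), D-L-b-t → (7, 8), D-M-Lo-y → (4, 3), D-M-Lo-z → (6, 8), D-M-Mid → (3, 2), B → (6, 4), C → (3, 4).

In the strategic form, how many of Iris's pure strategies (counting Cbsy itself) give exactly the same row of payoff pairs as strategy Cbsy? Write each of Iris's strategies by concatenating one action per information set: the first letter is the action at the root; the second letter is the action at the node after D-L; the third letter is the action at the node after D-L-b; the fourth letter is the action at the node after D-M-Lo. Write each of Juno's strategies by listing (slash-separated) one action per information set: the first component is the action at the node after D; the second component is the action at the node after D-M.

8

Row for Cbsy (columns L/Lo, L/Mid, M/Lo, M/Mid): (3,4) (3,4) (3,4) (3,4).
Under Cbsy, Iris's choice at the node after D-L and at the node after D-L-b and at the node after D-M-Lo can never be reached regardless of what Juno does, so varying those choices leaves every outcome unchanged.
Holding the reachable choices fixed and varying the unreachable ones freely already gives 2 × 2 × 2 = 8 equivalent strategies.
No other strategy reproduces this row, so those 8 are the full class: Cdsy, Cdsz, Cdty, Cdtz, Cbsy, Cbsz, Cbty, Cbtz.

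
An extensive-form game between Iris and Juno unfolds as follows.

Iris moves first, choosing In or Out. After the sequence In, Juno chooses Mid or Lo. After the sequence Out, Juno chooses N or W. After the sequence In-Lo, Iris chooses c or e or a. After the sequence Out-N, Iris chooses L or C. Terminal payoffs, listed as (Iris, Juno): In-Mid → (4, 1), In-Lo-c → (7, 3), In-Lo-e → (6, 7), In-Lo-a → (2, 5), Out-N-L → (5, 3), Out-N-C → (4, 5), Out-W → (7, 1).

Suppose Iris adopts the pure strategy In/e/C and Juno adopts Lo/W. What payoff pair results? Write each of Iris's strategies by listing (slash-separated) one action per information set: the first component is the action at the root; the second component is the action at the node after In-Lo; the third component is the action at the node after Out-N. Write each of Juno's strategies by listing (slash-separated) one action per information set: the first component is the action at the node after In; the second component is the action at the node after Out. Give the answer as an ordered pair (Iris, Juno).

(6, 7)

Trace the play path from the root:
  Iris plays In
  Juno plays Lo at [In]
  Iris plays e at [In-Lo]
→ terminal payoff (6, 7).
(Iris's choice at the node after Out-N is never reached on this path, so it doesn't affect the outcome.)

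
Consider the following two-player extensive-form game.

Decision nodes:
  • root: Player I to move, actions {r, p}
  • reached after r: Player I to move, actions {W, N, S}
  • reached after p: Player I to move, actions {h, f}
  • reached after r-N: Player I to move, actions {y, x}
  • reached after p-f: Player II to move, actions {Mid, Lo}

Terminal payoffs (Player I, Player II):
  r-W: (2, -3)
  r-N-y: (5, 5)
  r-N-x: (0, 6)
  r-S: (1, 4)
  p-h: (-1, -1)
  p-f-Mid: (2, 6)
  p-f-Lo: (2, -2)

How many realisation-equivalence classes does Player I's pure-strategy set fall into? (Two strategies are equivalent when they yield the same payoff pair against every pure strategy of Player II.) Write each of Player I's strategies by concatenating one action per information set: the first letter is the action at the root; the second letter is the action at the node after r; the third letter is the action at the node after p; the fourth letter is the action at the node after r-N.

6

Player I has 24 pure strategies: rWhy, rWhx, rWfy, rWfx, rNhy, rNhx, rNfy, rNfx, rShy, rShx, rSfy, rSfx, pWhy, pWhx, pWfy, pWfx, pNhy, pNhx, pNfy, pNfx, pShy, pShx, pSfy, pSfx. Columns: Mid, Lo.
{rWhy, rWhx, rWfy, rWfx} → row (2,-3) (2,-3)
{rNhy, rNfy} → row (5,5) (5,5)
{rNhx, rNfx} → row (0,6) (0,6)
{rShy, rShx, rSfy, rSfx} → row (1,4) (1,4)
{pWhy, pWhx, pNhy, pNhx, pShy, pShx} → row (-1,-1) (-1,-1)
{pWfy, pWfx, pNfy, pNfx, pSfy, pSfx} → row (2,6) (2,-2)
That's 6 distinct rows out of 24 strategies.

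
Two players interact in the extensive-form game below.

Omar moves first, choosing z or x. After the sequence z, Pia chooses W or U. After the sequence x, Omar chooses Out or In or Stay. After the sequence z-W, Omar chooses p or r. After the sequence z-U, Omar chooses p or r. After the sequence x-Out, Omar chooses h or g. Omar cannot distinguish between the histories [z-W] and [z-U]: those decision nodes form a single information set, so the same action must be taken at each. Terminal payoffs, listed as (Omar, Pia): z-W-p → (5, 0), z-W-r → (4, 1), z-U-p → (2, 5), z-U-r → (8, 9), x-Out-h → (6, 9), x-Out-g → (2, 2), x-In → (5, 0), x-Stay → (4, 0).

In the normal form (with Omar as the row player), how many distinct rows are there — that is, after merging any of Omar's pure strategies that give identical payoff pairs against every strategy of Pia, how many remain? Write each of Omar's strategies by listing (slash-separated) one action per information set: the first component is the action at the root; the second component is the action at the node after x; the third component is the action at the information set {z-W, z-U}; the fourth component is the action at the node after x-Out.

6

Omar has 24 pure strategies: z/Out/p/h, z/Out/p/g, z/Out/r/h, z/Out/r/g, z/In/p/h, z/In/p/g, z/In/r/h, z/In/r/g, z/Stay/p/h, z/Stay/p/g, z/Stay/r/h, z/Stay/r/g, x/Out/p/h, x/Out/p/g, x/Out/r/h, x/Out/r/g, x/In/p/h, x/In/p/g, x/In/r/h, x/In/r/g, x/Stay/p/h, x/Stay/p/g, x/Stay/r/h, x/Stay/r/g. Columns: W, U.
{z/Out/p/h, z/Out/p/g, z/In/p/h, z/In/p/g, z/Stay/p/h, z/Stay/p/g} → row (5,0) (2,5)
{z/Out/r/h, z/Out/r/g, z/In/r/h, z/In/r/g, z/Stay/r/h, z/Stay/r/g} → row (4,1) (8,9)
{x/Out/p/h, x/Out/r/h} → row (6,9) (6,9)
{x/Out/p/g, x/Out/r/g} → row (2,2) (2,2)
{x/In/p/h, x/In/p/g, x/In/r/h, x/In/r/g} → row (5,0) (5,0)
{x/Stay/p/h, x/Stay/p/g, x/Stay/r/h, x/Stay/r/g} → row (4,0) (4,0)
That's 6 distinct rows out of 24 strategies.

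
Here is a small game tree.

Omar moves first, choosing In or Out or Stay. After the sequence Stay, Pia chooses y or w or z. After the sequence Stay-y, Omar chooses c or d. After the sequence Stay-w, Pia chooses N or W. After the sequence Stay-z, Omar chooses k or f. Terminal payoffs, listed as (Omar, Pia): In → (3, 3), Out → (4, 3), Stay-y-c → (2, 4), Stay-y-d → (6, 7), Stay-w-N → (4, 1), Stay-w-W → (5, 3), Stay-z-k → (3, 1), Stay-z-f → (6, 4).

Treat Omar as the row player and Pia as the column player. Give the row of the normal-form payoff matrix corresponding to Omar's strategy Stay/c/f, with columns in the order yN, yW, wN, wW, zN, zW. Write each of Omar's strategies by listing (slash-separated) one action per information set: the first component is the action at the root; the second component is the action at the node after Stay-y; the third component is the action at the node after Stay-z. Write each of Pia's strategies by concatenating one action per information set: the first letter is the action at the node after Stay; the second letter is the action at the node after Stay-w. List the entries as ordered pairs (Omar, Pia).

(2,4) (2,4) (4,1) (5,3) (6,4) (6,4)

vs yN: Omar plays Stay → Pia plays y at [Stay] → Omar plays c at [Stay-y] → (2, 4)
vs yW: Omar plays Stay → Pia plays y at [Stay] → Omar plays c at [Stay-y] → (2, 4)
vs wN: Omar plays Stay → Pia plays w at [Stay] → Pia plays N at [Stay-w] → (4, 1)
vs wW: Omar plays Stay → Pia plays w at [Stay] → Pia plays W at [Stay-w] → (5, 3)
vs zN: Omar plays Stay → Pia plays z at [Stay] → Omar plays f at [Stay-z] → (6, 4)
vs zW: Omar plays Stay → Pia plays z at [Stay] → Omar plays f at [Stay-z] → (6, 4)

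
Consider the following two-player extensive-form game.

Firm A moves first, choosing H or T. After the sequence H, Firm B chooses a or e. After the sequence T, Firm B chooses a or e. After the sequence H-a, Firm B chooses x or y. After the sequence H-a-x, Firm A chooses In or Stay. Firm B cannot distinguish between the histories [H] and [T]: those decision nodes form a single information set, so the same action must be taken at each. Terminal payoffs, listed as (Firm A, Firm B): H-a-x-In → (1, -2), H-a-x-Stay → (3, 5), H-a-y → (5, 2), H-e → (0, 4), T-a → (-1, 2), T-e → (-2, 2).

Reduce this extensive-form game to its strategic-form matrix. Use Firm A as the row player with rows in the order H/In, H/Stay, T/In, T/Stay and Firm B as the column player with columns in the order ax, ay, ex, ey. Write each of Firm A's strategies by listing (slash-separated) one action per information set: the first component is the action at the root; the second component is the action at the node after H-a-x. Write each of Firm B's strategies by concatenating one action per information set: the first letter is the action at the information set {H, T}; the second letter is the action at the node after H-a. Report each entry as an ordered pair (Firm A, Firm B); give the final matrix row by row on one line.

H/In: (1,-2) (5,2) (0,4) (0,4) | H/Stay: (3,5) (5,2) (0,4) (0,4) | T/In: (-1,2) (-1,2) (-2,2) (-2,2) | T/Stay: (-1,2) (-1,2) (-2,2) (-2,2)

Row H/In: ax→(1,-2), ay→(5,2), ex→(0,4), ey→(0,4)
Row H/Stay: ax→(3,5), ay→(5,2), ex→(0,4), ey→(0,4)
Row T/In: ax→(-1,2), ay→(-1,2), ex→(-2,2), ey→(-2,2)
Row T/Stay: ax→(-1,2), ay→(-1,2), ex→(-2,2), ey→(-2,2)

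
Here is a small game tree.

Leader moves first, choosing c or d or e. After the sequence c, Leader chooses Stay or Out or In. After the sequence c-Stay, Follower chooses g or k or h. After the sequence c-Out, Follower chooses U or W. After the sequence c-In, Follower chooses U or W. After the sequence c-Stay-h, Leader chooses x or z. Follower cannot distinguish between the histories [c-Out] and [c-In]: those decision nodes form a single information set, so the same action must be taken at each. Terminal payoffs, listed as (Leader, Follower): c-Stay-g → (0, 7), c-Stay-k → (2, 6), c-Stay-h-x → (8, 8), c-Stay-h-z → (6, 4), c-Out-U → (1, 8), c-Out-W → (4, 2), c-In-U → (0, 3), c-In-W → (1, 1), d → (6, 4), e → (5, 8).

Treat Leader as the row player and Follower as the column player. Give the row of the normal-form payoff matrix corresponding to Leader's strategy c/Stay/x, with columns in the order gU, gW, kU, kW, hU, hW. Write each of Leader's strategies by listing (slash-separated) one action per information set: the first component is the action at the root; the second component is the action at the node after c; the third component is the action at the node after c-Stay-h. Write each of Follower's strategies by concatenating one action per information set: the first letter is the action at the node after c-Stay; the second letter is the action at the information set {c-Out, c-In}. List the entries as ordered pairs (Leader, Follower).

vs gU: Leader plays c → Leader plays Stay at [c] → Follower plays g at [c-Stay] → (0, 7)
vs gW: Leader plays c → Leader plays Stay at [c] → Follower plays g at [c-Stay] → (0, 7)
vs kU: Leader plays c → Leader plays Stay at [c] → Follower plays k at [c-Stay] → (2, 6)
vs kW: Leader plays c → Leader plays Stay at [c] → Follower plays k at [c-Stay] → (2, 6)
vs hU: Leader plays c → Leader plays Stay at [c] → Follower plays h at [c-Stay] → Leader plays x at [c-Stay-h] → (8, 8)
vs hW: Leader plays c → Leader plays Stay at [c] → Follower plays h at [c-Stay] → Leader plays x at [c-Stay-h] → (8, 8)

(0,7) (0,7) (2,6) (2,6) (8,8) (8,8)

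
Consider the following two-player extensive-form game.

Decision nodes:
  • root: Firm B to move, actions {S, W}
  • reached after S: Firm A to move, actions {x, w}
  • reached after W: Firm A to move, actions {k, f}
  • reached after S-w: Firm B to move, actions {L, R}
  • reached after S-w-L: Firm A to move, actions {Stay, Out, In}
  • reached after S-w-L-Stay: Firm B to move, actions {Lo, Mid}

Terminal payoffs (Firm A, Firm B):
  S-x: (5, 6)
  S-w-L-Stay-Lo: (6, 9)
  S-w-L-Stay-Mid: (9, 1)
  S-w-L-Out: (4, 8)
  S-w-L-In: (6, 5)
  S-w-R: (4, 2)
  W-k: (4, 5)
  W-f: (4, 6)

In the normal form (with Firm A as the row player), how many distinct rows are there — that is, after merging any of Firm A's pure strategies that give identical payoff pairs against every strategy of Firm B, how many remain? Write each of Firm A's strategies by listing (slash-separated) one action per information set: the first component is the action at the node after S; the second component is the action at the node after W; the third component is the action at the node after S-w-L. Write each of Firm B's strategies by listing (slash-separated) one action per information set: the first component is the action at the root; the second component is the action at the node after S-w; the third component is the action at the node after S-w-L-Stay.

8

Firm A has 12 pure strategies: x/k/Stay, x/k/Out, x/k/In, x/f/Stay, x/f/Out, x/f/In, w/k/Stay, w/k/Out, w/k/In, w/f/Stay, w/f/Out, w/f/In. Columns: S/L/Lo, S/L/Mid, S/R/Lo, S/R/Mid, W/L/Lo, W/L/Mid, W/R/Lo, W/R/Mid.
{x/k/Stay, x/k/Out, x/k/In} → row (5,6) (5,6) (5,6) (5,6) (4,5) (4,5) (4,5) (4,5)
{x/f/Stay, x/f/Out, x/f/In} → row (5,6) (5,6) (5,6) (5,6) (4,6) (4,6) (4,6) (4,6)
{w/k/Stay} → row (6,9) (9,1) (4,2) (4,2) (4,5) (4,5) (4,5) (4,5)
{w/k/Out} → row (4,8) (4,8) (4,2) (4,2) (4,5) (4,5) (4,5) (4,5)
{w/k/In} → row (6,5) (6,5) (4,2) (4,2) (4,5) (4,5) (4,5) (4,5)
{w/f/Stay} → row (6,9) (9,1) (4,2) (4,2) (4,6) (4,6) (4,6) (4,6)
{w/f/Out} → row (4,8) (4,8) (4,2) (4,2) (4,6) (4,6) (4,6) (4,6)
{w/f/In} → row (6,5) (6,5) (4,2) (4,2) (4,6) (4,6) (4,6) (4,6)
That's 8 distinct rows out of 12 strategies.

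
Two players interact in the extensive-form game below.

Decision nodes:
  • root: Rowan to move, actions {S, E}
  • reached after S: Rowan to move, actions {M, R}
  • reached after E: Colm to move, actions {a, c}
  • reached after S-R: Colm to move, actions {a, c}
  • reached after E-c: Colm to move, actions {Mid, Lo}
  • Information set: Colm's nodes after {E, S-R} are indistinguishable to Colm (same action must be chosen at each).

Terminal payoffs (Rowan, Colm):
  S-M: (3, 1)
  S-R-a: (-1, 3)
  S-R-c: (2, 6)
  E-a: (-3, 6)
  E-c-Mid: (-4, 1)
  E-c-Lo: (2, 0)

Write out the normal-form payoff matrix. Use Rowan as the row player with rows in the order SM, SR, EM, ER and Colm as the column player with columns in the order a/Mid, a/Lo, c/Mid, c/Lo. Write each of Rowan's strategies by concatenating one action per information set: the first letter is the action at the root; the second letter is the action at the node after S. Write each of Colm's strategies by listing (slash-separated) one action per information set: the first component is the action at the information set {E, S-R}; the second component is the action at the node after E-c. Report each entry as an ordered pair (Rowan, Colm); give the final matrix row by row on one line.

Row SM: a/Mid→(3,1), a/Lo→(3,1), c/Mid→(3,1), c/Lo→(3,1)
Row SR: a/Mid→(-1,3), a/Lo→(-1,3), c/Mid→(2,6), c/Lo→(2,6)
Row EM: a/Mid→(-3,6), a/Lo→(-3,6), c/Mid→(-4,1), c/Lo→(2,0)
Row ER: a/Mid→(-3,6), a/Lo→(-3,6), c/Mid→(-4,1), c/Lo→(2,0)

SM: (3,1) (3,1) (3,1) (3,1) | SR: (-1,3) (-1,3) (2,6) (2,6) | EM: (-3,6) (-3,6) (-4,1) (2,0) | ER: (-3,6) (-3,6) (-4,1) (2,0)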